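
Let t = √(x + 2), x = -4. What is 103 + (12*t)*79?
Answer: 103 + 948*I*√2 ≈ 103.0 + 1340.7*I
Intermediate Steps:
t = I*√2 (t = √(-4 + 2) = √(-2) = I*√2 ≈ 1.4142*I)
103 + (12*t)*79 = 103 + (12*(I*√2))*79 = 103 + (12*I*√2)*79 = 103 + 948*I*√2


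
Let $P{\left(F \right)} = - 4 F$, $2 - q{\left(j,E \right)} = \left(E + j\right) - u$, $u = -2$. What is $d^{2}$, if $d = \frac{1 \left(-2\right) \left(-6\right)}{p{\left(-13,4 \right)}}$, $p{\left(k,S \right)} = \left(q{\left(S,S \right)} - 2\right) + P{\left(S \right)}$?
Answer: $\frac{36}{169} \approx 0.21302$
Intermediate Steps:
$q{\left(j,E \right)} = - E - j$ ($q{\left(j,E \right)} = 2 - \left(\left(E + j\right) - -2\right) = 2 - \left(\left(E + j\right) + 2\right) = 2 - \left(2 + E + j\right) = - E - j$)
$p{\left(k,S \right)} = -2 - 6 S$ ($p{\left(k,S \right)} = \left(\left(- S - S\right) - 2\right) - 4 S = \left(- 2 S - 2\right) - 4 S = \left(-2 - 2 S\right) - 4 S = -2 - 6 S$)
$d = - \frac{6}{13}$ ($d = \frac{1 \left(-2\right) \left(-6\right)}{-2 - 24} = \frac{\left(-2\right) \left(-6\right)}{-2 - 24} = \frac{12}{-26} = 12 \left(- \frac{1}{26}\right) = - \frac{6}{13} \approx -0.46154$)
$d^{2} = \left(- \frac{6}{13}\right)^{2} = \frac{36}{169}$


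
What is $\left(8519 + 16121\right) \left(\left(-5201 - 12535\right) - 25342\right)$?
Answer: $-1061441920$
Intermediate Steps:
$\left(8519 + 16121\right) \left(\left(-5201 - 12535\right) - 25342\right) = 24640 \left(-17736 - 25342\right) = 24640 \left(-43078\right) = -1061441920$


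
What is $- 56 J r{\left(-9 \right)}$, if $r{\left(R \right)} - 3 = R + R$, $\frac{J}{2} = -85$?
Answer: $-142800$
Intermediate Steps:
$J = -170$ ($J = 2 \left(-85\right) = -170$)
$r{\left(R \right)} = 3 + 2 R$ ($r{\left(R \right)} = 3 + \left(R + R\right) = 3 + 2 R$)
$- 56 J r{\left(-9 \right)} = \left(-56\right) \left(-170\right) \left(3 + 2 \left(-9\right)\right) = 9520 \left(3 - 18\right) = 9520 \left(-15\right) = -142800$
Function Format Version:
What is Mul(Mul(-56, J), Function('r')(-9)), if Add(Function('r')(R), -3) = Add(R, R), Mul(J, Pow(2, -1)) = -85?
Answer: -142800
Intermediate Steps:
J = -170 (J = Mul(2, -85) = -170)
Function('r')(R) = Add(3, Mul(2, R)) (Function('r')(R) = Add(3, Add(R, R)) = Add(3, Mul(2, R)))
Mul(Mul(-56, J), Function('r')(-9)) = Mul(Mul(-56, -170), Add(3, Mul(2, -9))) = Mul(9520, Add(3, -18)) = Mul(9520, -15) = -142800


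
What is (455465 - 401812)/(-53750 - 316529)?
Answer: -53653/370279 ≈ -0.14490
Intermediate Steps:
(455465 - 401812)/(-53750 - 316529) = 53653/(-370279) = 53653*(-1/370279) = -53653/370279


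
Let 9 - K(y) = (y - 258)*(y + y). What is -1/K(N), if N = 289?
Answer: 1/17909 ≈ 5.5838e-5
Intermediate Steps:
K(y) = 9 - 2*y*(-258 + y) (K(y) = 9 - (y - 258)*(y + y) = 9 - (-258 + y)*2*y = 9 - 2*y*(-258 + y))
-1/K(N) = -1/(9 - 2*289² + 516*289) = -1/(9 - 2*83521 + 149124) = -1/(9 - 167042 + 149124) = -1/(-17909) = -1*(-1/17909) = 1/17909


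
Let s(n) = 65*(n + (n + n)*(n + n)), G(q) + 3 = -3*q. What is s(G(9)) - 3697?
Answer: 228353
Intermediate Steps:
G(q) = -3 - 3*q
s(n) = 65*n + 260*n**2 (s(n) = 65*(n + (2*n)*(2*n)) = 65*(n + 4*n**2) = 65*n + 260*n**2)
s(G(9)) - 3697 = 65*(-3 - 3*9)*(1 + 4*(-3 - 3*9)) - 3697 = 65*(-3 - 27)*(1 + 4*(-3 - 27)) - 3697 = 65*(-30)*(1 + 4*(-30)) - 3697 = 65*(-30)*(1 - 120) - 3697 = 65*(-30)*(-119) - 3697 = 232050 - 3697 = 228353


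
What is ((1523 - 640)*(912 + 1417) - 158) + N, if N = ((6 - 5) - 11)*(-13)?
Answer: 2056479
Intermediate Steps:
N = 130 (N = (1 - 11)*(-13) = -10*(-13) = 130)
((1523 - 640)*(912 + 1417) - 158) + N = ((1523 - 640)*(912 + 1417) - 158) + 130 = (883*2329 - 158) + 130 = (2056507 - 158) + 130 = 2056349 + 130 = 2056479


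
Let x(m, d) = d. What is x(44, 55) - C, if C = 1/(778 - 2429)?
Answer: 90806/1651 ≈ 55.001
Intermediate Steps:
C = -1/1651 (C = 1/(-1651) = -1/1651 ≈ -0.00060569)
x(44, 55) - C = 55 - 1*(-1/1651) = 55 + 1/1651 = 90806/1651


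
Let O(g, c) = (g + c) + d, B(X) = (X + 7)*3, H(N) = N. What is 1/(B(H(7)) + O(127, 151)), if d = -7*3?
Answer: 1/299 ≈ 0.0033445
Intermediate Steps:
d = -21
B(X) = 21 + 3*X (B(X) = (7 + X)*3 = 21 + 3*X)
O(g, c) = -21 + c + g (O(g, c) = (g + c) - 21 = (c + g) - 21 = -21 + c + g)
1/(B(H(7)) + O(127, 151)) = 1/((21 + 3*7) + (-21 + 151 + 127)) = 1/((21 + 21) + 257) = 1/(42 + 257) = 1/299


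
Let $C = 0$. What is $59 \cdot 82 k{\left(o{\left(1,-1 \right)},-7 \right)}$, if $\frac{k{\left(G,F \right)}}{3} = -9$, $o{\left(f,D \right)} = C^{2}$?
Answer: $-130626$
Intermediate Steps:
$o{\left(f,D \right)} = 0$ ($o{\left(f,D \right)} = 0^{2} = 0$)
$k{\left(G,F \right)} = -27$ ($k{\left(G,F \right)} = 3 \left(-9\right) = -27$)
$59 \cdot 82 k{\left(o{\left(1,-1 \right)},-7 \right)} = 59 \cdot 82 \left(-27\right) = 4838 \left(-27\right) = -130626$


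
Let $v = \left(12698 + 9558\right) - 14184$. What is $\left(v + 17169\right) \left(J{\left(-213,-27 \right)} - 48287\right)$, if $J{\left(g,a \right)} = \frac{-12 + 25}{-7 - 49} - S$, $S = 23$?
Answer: $- \frac{68286319893}{56} \approx -1.2194 \cdot 10^{9}$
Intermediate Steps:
$v = 8072$ ($v = 22256 - 14184 = 8072$)
$J{\left(g,a \right)} = - \frac{1301}{56}$ ($J{\left(g,a \right)} = \frac{-12 + 25}{-7 - 49} - 23 = \frac{13}{-56} - 23 = 13 \left(- \frac{1}{56}\right) - 23 = - \frac{13}{56} - 23 = - \frac{1301}{56}$)
$\left(v + 17169\right) \left(J{\left(-213,-27 \right)} - 48287\right) = \left(8072 + 17169\right) \left(- \frac{1301}{56} - 48287\right) = 25241 \left(- \frac{2705373}{56}\right) = - \frac{68286319893}{56}$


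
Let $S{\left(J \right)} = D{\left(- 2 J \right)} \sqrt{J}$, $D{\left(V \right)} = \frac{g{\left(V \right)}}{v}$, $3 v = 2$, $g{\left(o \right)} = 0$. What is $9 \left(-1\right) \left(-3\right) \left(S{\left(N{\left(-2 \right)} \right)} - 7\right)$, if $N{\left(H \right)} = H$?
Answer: $-189$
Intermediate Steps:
$v = \frac{2}{3}$ ($v = \frac{1}{3} \cdot 2 = \frac{2}{3} \approx 0.66667$)
$D{\left(V \right)} = 0$ ($D{\left(V \right)} = \frac{0}{\frac{2}{3}} = 0 \cdot \frac{3}{2} = 0$)
$S{\left(J \right)} = 0$ ($S{\left(J \right)} = 0 \sqrt{J} = 0$)
$9 \left(-1\right) \left(-3\right) \left(S{\left(N{\left(-2 \right)} \right)} - 7\right) = 9 \left(-1\right) \left(-3\right) \left(0 - 7\right) = 9 \cdot 3 \left(-7\right) = 9 \left(-21\right) = -189$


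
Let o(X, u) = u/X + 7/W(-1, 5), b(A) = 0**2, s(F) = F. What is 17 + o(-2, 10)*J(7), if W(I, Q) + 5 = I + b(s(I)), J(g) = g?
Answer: -157/6 ≈ -26.167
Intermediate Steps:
b(A) = 0
W(I, Q) = -5 + I (W(I, Q) = -5 + (I + 0) = -5 + I)
o(X, u) = -7/6 + u/X (o(X, u) = u/X + 7/(-5 - 1) = u/X + 7/(-6) = u/X + 7*(-1/6) = u/X - 7/6 = -7/6 + u/X)
17 + o(-2, 10)*J(7) = 17 + (-7/6 + 10/(-2))*7 = 17 + (-7/6 + 10*(-1/2))*7 = 17 + (-7/6 - 5)*7 = 17 - 37/6*7 = 17 - 259/6 = -157/6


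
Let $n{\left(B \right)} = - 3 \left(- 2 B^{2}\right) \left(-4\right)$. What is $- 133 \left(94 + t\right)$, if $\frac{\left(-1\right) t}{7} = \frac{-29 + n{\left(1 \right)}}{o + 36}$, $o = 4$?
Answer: $- \frac{549423}{40} \approx -13736.0$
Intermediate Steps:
$n{\left(B \right)} = - 24 B^{2}$ ($n{\left(B \right)} = 6 B^{2} \left(-4\right) = - 24 B^{2}$)
$t = \frac{371}{40}$ ($t = - 7 \frac{-29 - 24 \cdot 1^{2}}{4 + 36} = - 7 \frac{-29 - 24}{40} = - 7 \left(-29 - 24\right) \frac{1}{40} = - 7 \left(\left(-53\right) \frac{1}{40}\right) = \left(-7\right) \left(- \frac{53}{40}\right) = \frac{371}{40} \approx 9.275$)
$- 133 \left(94 + t\right) = - 133 \left(94 + \frac{371}{40}\right) = \left(-133\right) \frac{4131}{40} = - \frac{549423}{40}$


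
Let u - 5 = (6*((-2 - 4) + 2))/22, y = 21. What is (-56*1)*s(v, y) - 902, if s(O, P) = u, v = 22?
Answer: -12330/11 ≈ -1120.9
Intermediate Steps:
u = 43/11 (u = 5 + (6*((-2 - 4) + 2))/22 = 5 + (6*(-6 + 2))*(1/22) = 5 + (6*(-4))*(1/22) = 5 - 24*1/22 = 5 - 12/11 = 43/11 ≈ 3.9091)
s(O, P) = 43/11
(-56*1)*s(v, y) - 902 = -56*1*(43/11) - 902 = -56*43/11 - 902 = -2408/11 - 902 = -12330/11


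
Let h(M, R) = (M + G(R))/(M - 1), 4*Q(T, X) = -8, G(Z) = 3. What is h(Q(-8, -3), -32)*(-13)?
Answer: 13/3 ≈ 4.3333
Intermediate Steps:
Q(T, X) = -2 (Q(T, X) = (¼)*(-8) = -2)
h(M, R) = (3 + M)/(-1 + M) (h(M, R) = (M + 3)/(M - 1) = (3 + M)/(-1 + M))
h(Q(-8, -3), -32)*(-13) = ((3 - 2)/(-1 - 2))*(-13) = (1/(-3))*(-13) = -⅓*1*(-13) = -⅓*(-13) = 13/3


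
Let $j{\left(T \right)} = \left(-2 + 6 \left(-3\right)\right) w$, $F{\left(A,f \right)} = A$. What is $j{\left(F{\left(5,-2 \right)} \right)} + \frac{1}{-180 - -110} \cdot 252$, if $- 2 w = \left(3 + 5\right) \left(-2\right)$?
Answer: $- \frac{818}{5} \approx -163.6$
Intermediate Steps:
$w = 8$ ($w = - \frac{\left(3 + 5\right) \left(-2\right)}{2} = - \frac{8 \left(-2\right)}{2} = \left(- \frac{1}{2}\right) \left(-16\right) = 8$)
$j{\left(T \right)} = -160$ ($j{\left(T \right)} = \left(-2 + 6 \left(-3\right)\right) 8 = \left(-2 - 18\right) 8 = \left(-20\right) 8 = -160$)
$j{\left(F{\left(5,-2 \right)} \right)} + \frac{1}{-180 - -110} \cdot 252 = -160 + \frac{1}{-180 - -110} \cdot 252 = -160 + \frac{1}{-180 + \left(-119 + 229\right)} 252 = -160 + \frac{1}{-180 + 110} \cdot 252 = -160 + \frac{1}{-70} \cdot 252 = -160 - \frac{18}{5} = - \frac{818}{5}$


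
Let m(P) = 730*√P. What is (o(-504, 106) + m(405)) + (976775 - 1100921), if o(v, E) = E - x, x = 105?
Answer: -124145 + 6570*√5 ≈ -1.0945e+5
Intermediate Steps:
o(v, E) = -105 + E (o(v, E) = E - 1*105 = E - 105 = -105 + E)
(o(-504, 106) + m(405)) + (976775 - 1100921) = ((-105 + 106) + 730*√405) + (976775 - 1100921) = (1 + 730*(9*√5)) - 124146 = (1 + 6570*√5) - 124146 = -124145 + 6570*√5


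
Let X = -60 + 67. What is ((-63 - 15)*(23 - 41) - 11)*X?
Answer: 9751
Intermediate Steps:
X = 7
((-63 - 15)*(23 - 41) - 11)*X = ((-63 - 15)*(23 - 41) - 11)*7 = (-78*(-18) - 11)*7 = (1404 - 11)*7 = 1393*7 = 9751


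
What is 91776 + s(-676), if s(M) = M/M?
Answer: 91777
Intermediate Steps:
s(M) = 1
91776 + s(-676) = 91776 + 1 = 91777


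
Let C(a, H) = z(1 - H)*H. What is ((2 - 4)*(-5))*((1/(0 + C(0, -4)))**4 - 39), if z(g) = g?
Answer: -6239999/16000 ≈ -390.00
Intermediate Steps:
C(a, H) = H*(1 - H) (C(a, H) = (1 - H)*H = H*(1 - H))
((2 - 4)*(-5))*((1/(0 + C(0, -4)))**4 - 39) = ((2 - 4)*(-5))*((1/(0 - 4*(1 - 1*(-4))))**4 - 39) = (-2*(-5))*((1/(0 - 4*(1 + 4)))**4 - 39) = 10*((1/(0 - 4*5))**4 - 39) = 10*((1/(0 - 20))**4 - 39) = 10*((1/(-20))**4 - 39) = 10*((-1/20)**4 - 39) = 10*(1/160000 - 39) = 10*(-6239999/160000) = -6239999/16000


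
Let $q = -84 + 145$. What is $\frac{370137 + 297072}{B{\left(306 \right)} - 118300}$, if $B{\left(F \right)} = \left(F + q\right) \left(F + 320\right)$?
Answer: $\frac{667209}{111442} \approx 5.9871$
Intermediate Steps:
$q = 61$
$B{\left(F \right)} = \left(61 + F\right) \left(320 + F\right)$ ($B{\left(F \right)} = \left(F + 61\right) \left(F + 320\right) = \left(61 + F\right) \left(320 + F\right)$)
$\frac{370137 + 297072}{B{\left(306 \right)} - 118300} = \frac{370137 + 297072}{\left(19520 + 306^{2} + 381 \cdot 306\right) - 118300} = \frac{667209}{\left(19520 + 93636 + 116586\right) - 118300} = \frac{667209}{229742 - 118300} = \frac{667209}{111442}$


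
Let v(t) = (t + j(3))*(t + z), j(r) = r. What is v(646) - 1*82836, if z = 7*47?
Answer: 549939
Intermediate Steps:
z = 329
v(t) = (3 + t)*(329 + t) (v(t) = (t + 3)*(t + 329) = (3 + t)*(329 + t))
v(646) - 1*82836 = (987 + 646² + 332*646) - 1*82836 = (987 + 417316 + 214472) - 82836 = 632775 - 82836 = 549939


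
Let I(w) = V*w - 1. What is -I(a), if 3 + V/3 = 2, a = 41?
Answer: 124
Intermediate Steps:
V = -3 (V = -9 + 3*2 = -9 + 6 = -3)
I(w) = -1 - 3*w (I(w) = -3*w - 1 = -1 - 3*w)
-I(a) = -(-1 - 3*41) = -(-1 - 123) = -1*(-124) = 124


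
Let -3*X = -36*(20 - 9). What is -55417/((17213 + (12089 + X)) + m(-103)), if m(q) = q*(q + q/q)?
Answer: -55417/39940 ≈ -1.3875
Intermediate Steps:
X = 132 (X = -(-12)*(20 - 9) = -(-12)*11 = -1/3*(-396) = 132)
m(q) = q*(1 + q) (m(q) = q*(q + 1) = q*(1 + q))
-55417/((17213 + (12089 + X)) + m(-103)) = -55417/((17213 + (12089 + 132)) - 103*(1 - 103)) = -55417/((17213 + 12221) - 103*(-102)) = -55417/(29434 + 10506) = -55417/39940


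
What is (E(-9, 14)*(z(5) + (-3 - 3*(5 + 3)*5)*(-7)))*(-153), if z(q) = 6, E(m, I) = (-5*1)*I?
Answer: 9285570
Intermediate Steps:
E(m, I) = -5*I
(E(-9, 14)*(z(5) + (-3 - 3*(5 + 3)*5)*(-7)))*(-153) = ((-5*14)*(6 + (-3 - 3*(5 + 3)*5)*(-7)))*(-153) = -70*(6 + (-3 - 3*8*5)*(-7))*(-153) = -70*(6 + (-3 - 24*5)*(-7))*(-153) = -70*(6 + (-3 - 120)*(-7))*(-153) = -70*(6 - 123*(-7))*(-153) = -70*(6 + 861)*(-153) = -70*867*(-153) = -60690*(-153) = 9285570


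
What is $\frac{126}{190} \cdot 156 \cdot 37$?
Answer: $\frac{363636}{95} \approx 3827.7$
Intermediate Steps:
$\frac{126}{190} \cdot 156 \cdot 37 = 126 \cdot \frac{1}{190} \cdot 156 \cdot 37 = \frac{63}{95} \cdot 156 \cdot 37 = \frac{9828}{95} \cdot 37 = \frac{363636}{95}$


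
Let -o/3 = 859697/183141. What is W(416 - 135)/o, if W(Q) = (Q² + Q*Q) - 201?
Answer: -9628393887/859697 ≈ -11200.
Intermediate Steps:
o = -859697/61047 (o = -2579091/183141 = -3*859697/183141 = -859697/61047 ≈ -14.083)
W(Q) = -201 + 2*Q² (W(Q) = (Q² + Q²) - 201 = 2*Q² - 201 = -201 + 2*Q²)
W(416 - 135)/o = (-201 + 2*(416 - 135)²)/(-859697/61047) = (-201 + 2*281²)*(-61047/859697) = (-201 + 2*78961)*(-61047/859697) = (-201 + 157922)*(-61047/859697) = 157721*(-61047/859697) = -9628393887/859697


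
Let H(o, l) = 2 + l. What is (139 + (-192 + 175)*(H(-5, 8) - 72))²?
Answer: 1423249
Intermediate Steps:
(139 + (-192 + 175)*(H(-5, 8) - 72))² = (139 + (-192 + 175)*((2 + 8) - 72))² = (139 - 17*(10 - 72))² = (139 - 17*(-62))² = (139 + 1054)² = 1193² = 1423249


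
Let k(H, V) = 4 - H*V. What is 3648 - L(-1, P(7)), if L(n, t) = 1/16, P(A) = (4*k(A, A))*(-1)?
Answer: 58367/16 ≈ 3647.9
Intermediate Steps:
k(H, V) = 4 - H*V
P(A) = -16 + 4*A² (P(A) = (4*(4 - A*A))*(-1) = (4*(4 - A²))*(-1) = (16 - 4*A²)*(-1) = -16 + 4*A²)
L(n, t) = 1/16
3648 - L(-1, P(7)) = 3648 - 1*1/16 = 3648 - 1/16 = 58367/16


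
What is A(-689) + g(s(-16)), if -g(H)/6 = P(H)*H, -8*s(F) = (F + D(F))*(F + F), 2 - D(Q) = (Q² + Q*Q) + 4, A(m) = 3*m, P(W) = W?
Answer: -26968467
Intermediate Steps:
D(Q) = -2 - 2*Q² (D(Q) = 2 - ((Q² + Q*Q) + 4) = 2 - ((Q² + Q²) + 4) = 2 - (2*Q² + 4) = 2 - (4 + 2*Q²) = 2 + (-4 - 2*Q²) = -2 - 2*Q²)
s(F) = -F*(-2 + F - 2*F²)/4 (s(F) = -(F + (-2 - 2*F²))*(F + F)/8 = -(-2 + F - 2*F²)*2*F/8 = -F*(-2 + F - 2*F²)/4)
g(H) = -6*H² (g(H) = -6*H*H = -6*H²)
A(-689) + g(s(-16)) = 3*(-689) - 6*16*(2 - 1*(-16) + 2*(-16)²)² = -2067 - 6*16*(2 + 16 + 2*256)² = -2067 - 6*16*(2 + 16 + 512)² = -2067 - 6*((¼)*(-16)*530)² = -2067 - 6*(-2120)² = -2067 - 6*4494400 = -2067 - 26966400 = -26968467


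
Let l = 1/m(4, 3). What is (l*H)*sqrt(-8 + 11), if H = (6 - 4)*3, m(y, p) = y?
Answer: 3*sqrt(3)/2 ≈ 2.5981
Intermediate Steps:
H = 6 (H = 2*3 = 6)
l = 1/4 ≈ 0.25000
(l*H)*sqrt(-8 + 11) = ((1/4)*6)*sqrt(-8 + 11) = 3*sqrt(3)/2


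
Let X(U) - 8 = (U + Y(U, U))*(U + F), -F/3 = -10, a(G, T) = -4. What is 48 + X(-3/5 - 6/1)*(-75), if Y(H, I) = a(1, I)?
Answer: 18051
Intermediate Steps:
Y(H, I) = -4
F = 30 (F = -3*(-10) = 30)
X(U) = 8 + (-4 + U)*(30 + U) (X(U) = 8 + (U - 4)*(U + 30) = 8 + (-4 + U)*(30 + U))
48 + X(-3/5 - 6/1)*(-75) = 48 + (-112 + (-3/5 - 6/1)² + 26*(-3/5 - 6/1))*(-75) = 48 + (-112 + (-3*⅕ - 6*1)² + 26*(-3*⅕ - 6*1))*(-75) = 48 + (-112 + (-⅗ - 6)² + 26*(-⅗ - 6))*(-75) = 48 + (-112 + (-33/5)² + 26*(-33/5))*(-75) = 48 + (-112 + 1089/25 - 858/5)*(-75) = 48 - 6001/25*(-75) = 48 + 18003 = 18051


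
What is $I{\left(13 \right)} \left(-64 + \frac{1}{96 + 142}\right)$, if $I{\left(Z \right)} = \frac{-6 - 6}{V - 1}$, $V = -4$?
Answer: $- \frac{91386}{595} \approx -153.59$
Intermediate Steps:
$I{\left(Z \right)} = \frac{12}{5}$ ($I{\left(Z \right)} = \frac{-6 - 6}{-4 - 1} = - \frac{12}{-5} = \left(-12\right) \left(- \frac{1}{5}\right) = \frac{12}{5}$)
$I{\left(13 \right)} \left(-64 + \frac{1}{96 + 142}\right) = \frac{12 \left(-64 + \frac{1}{96 + 142}\right)}{5} = \frac{12 \left(-64 + \frac{1}{238}\right)}{5} = \frac{12}{5} \left(- \frac{15231}{238}\right) = - \frac{91386}{595}$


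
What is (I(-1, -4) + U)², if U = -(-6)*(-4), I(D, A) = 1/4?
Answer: 9025/16 ≈ 564.06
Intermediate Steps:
I(D, A) = ¼
U = -24 (U = -2*12 = -24)
(I(-1, -4) + U)² = (¼ - 24)² = (-95/4)² = 9025/16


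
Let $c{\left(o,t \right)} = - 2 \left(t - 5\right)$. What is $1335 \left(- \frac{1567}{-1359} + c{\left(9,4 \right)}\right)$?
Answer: $\frac{1906825}{453} \approx 4209.3$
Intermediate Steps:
$c{\left(o,t \right)} = 10 - 2 t$ ($c{\left(o,t \right)} = - 2 \left(-5 + t\right) = 10 - 2 t$)
$1335 \left(- \frac{1567}{-1359} + c{\left(9,4 \right)}\right) = 1335 \left(- \frac{1567}{-1359} + \left(10 - 8\right)\right) = 1335 \left(\left(-1567\right) \left(- \frac{1}{1359}\right) + \left(10 - 8\right)\right) = 1335 \left(\frac{1567}{1359} + 2\right) = 1335 \cdot \frac{4285}{1359} = \frac{1906825}{453}$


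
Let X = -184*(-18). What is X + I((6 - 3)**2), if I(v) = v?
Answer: 3321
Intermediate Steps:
X = 3312
X + I((6 - 3)**2) = 3312 + (6 - 3)**2 = 3312 + 3**2 = 3312 + 9 = 3321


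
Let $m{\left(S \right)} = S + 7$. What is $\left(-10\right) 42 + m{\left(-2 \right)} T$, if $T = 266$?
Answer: $910$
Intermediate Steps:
$m{\left(S \right)} = 7 + S$
$\left(-10\right) 42 + m{\left(-2 \right)} T = \left(-10\right) 42 + \left(7 - 2\right) 266 = -420 + 5 \cdot 266 = -420 + 1330 = 910$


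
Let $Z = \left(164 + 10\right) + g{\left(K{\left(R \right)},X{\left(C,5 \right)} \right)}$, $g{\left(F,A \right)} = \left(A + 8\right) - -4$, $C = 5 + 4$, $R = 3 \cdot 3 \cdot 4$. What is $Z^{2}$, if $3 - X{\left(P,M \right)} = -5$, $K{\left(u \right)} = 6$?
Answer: $37636$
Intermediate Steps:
$R = 36$ ($R = 9 \cdot 4 = 36$)
$C = 9$
$X{\left(P,M \right)} = 8$ ($X{\left(P,M \right)} = 3 - -5 = 3 + 5 = 8$)
$g{\left(F,A \right)} = 12 + A$ ($g{\left(F,A \right)} = \left(8 + A\right) + 4 = 12 + A$)
$Z = 194$ ($Z = \left(164 + 10\right) + \left(12 + 8\right) = 174 + 20 = 194$)
$Z^{2} = 194^{2} = 37636$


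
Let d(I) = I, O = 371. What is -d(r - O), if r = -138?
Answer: 509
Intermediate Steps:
-d(r - O) = -(-138 - 1*371) = -(-138 - 371) = -1*(-509) = 509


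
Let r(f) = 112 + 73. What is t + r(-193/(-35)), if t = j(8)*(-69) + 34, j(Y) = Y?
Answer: -333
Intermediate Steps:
r(f) = 185
t = -518 (t = 8*(-69) + 34 = -552 + 34 = -518)
t + r(-193/(-35)) = -518 + 185 = -333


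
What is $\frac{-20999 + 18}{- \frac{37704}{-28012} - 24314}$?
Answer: $\frac{146929943}{170261516} \approx 0.86297$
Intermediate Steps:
$\frac{-20999 + 18}{- \frac{37704}{-28012} - 24314} = - \frac{20981}{\left(-37704\right) \left(- \frac{1}{28012}\right) - 24314} = - \frac{20981}{\frac{9426}{7003} - 24314} = - \frac{20981}{- \frac{170261516}{7003}} = \left(-20981\right) \left(- \frac{7003}{170261516}\right) = \frac{146929943}{170261516}$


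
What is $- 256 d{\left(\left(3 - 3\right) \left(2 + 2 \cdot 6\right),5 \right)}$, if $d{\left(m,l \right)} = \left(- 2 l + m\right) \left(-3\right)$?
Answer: $-7680$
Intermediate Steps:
$d{\left(m,l \right)} = - 3 m + 6 l$ ($d{\left(m,l \right)} = \left(m - 2 l\right) \left(-3\right) = - 3 m + 6 l$)
$- 256 d{\left(\left(3 - 3\right) \left(2 + 2 \cdot 6\right),5 \right)} = - 256 \left(- 3 \left(3 - 3\right) \left(2 + 2 \cdot 6\right) + 6 \cdot 5\right) = - 256 \left(- 3 \cdot 0 \left(2 + 12\right) + 30\right) = - 256 \left(- 3 \cdot 0 \cdot 14 + 30\right) = - 256 \left(\left(-3\right) 0 + 30\right) = - 256 \left(0 + 30\right) = \left(-256\right) 30 = -7680$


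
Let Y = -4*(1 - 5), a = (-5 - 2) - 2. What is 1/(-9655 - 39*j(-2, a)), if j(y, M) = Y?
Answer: -1/10279 ≈ -9.7286e-5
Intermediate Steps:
a = -9 (a = -7 - 2 = -9)
Y = 16 (Y = -4*(-4) = 16)
j(y, M) = 16
1/(-9655 - 39*j(-2, a)) = 1/(-9655 - 39*16) = 1/(-9655 - 624) = 1/(-10279) = -1/10279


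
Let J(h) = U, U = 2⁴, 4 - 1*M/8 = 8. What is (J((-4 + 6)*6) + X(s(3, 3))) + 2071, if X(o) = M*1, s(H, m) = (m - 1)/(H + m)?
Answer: 2055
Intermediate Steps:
M = -32 (M = 32 - 8*8 = 32 - 64 = -32)
U = 16
s(H, m) = (-1 + m)/(H + m)
J(h) = 16
X(o) = -32 (X(o) = -32*1 = -32)
(J((-4 + 6)*6) + X(s(3, 3))) + 2071 = (16 - 32) + 2071 = -16 + 2071 = 2055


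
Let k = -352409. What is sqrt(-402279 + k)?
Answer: 32*I*sqrt(737) ≈ 868.73*I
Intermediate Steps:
sqrt(-402279 + k) = sqrt(-402279 - 352409) = sqrt(-754688) = 32*I*sqrt(737)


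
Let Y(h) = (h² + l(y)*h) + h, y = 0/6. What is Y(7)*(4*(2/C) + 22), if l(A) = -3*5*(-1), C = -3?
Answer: 9338/3 ≈ 3112.7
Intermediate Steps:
y = 0 (y = 0*(⅙) = 0)
l(A) = 15 (l(A) = -15*(-1) = 15)
Y(h) = h² + 16*h (Y(h) = (h² + 15*h) + h = h² + 16*h)
Y(7)*(4*(2/C) + 22) = (7*(16 + 7))*(4*(2/(-3)) + 22) = (7*23)*(4*(2*(-⅓)) + 22) = 161*(4*(-⅔) + 22) = 161*(-8/3 + 22) = 161*(58/3) = 9338/3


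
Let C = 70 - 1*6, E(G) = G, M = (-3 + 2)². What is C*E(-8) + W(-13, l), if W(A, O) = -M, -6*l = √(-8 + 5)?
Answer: -513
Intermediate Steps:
M = 1 (M = (-1)² = 1)
l = -I*√3/6 (l = -√(-8 + 5)/6 = -I*√3/6 ≈ -0.28868*I)
C = 64 (C = 70 - 6 = 64)
W(A, O) = -1 (W(A, O) = -1*1 = -1)
C*E(-8) + W(-13, l) = 64*(-8) - 1 = -512 - 1 = -513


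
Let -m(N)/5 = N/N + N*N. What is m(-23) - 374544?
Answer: -377194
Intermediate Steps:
m(N) = -5 - 5*N² (m(N) = -5*(N/N + N*N) = -5*(1 + N²) = -5 - 5*N²)
m(-23) - 374544 = (-5 - 5*(-23)²) - 374544 = (-5 - 5*529) - 374544 = (-5 - 2645) - 374544 = -2650 - 374544 = -377194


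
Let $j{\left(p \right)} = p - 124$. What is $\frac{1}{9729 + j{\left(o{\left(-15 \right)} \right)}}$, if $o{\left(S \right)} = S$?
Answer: $\frac{1}{9590} \approx 0.00010428$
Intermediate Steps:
$j{\left(p \right)} = -124 + p$
$\frac{1}{9729 + j{\left(o{\left(-15 \right)} \right)}} = \frac{1}{9729 - 139} = \frac{1}{9590}$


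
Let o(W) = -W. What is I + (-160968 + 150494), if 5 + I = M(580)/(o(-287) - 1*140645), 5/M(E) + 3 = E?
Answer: -848658225119/80986566 ≈ -10479.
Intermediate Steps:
M(E) = 5/(-3 + E)
I = -404932835/80986566 (I = -5 + (5/(-3 + 580))/(-1*(-287) - 1*140645) = -5 + (5/577)/(287 - 140645) = -5 + (5*(1/577))/(-140358) = -5 + (5/577)*(-1/140358) = -5 - 5/80986566 = -404932835/80986566 ≈ -5.0000)
I + (-160968 + 150494) = -404932835/80986566 + (-160968 + 150494) = -404932835/80986566 - 10474 = -848658225119/80986566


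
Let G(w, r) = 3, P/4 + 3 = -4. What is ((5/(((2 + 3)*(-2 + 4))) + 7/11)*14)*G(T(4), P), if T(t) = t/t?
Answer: 525/11 ≈ 47.727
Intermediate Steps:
P = -28 (P = -12 + 4*(-4) = -12 - 16 = -28)
T(t) = 1
((5/(((2 + 3)*(-2 + 4))) + 7/11)*14)*G(T(4), P) = ((5/(((2 + 3)*(-2 + 4))) + 7/11)*14)*3 = ((5/((5*2)) + 7*(1/11))*14)*3 = ((5/10 + 7/11)*14)*3 = ((5*(⅒) + 7/11)*14)*3 = ((½ + 7/11)*14)*3 = ((25/22)*14)*3 = (175/11)*3 = 525/11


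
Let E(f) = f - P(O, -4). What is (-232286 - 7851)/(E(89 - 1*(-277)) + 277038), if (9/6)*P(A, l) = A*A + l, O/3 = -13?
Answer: -720411/829178 ≈ -0.86883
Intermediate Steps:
O = -39 (O = 3*(-13) = -39)
P(A, l) = 2*l/3 + 2*A²/3 (P(A, l) = 2*(A*A + l)/3 = 2*(A² + l)/3 = 2*(l + A²)/3 = 2*l/3 + 2*A²/3)
E(f) = -3034/3 + f (E(f) = f - ((⅔)*(-4) + (⅔)*(-39)²) = f - (-8/3 + (⅔)*1521) = f - (-8/3 + 1014) = f - 1*3034/3 = f - 3034/3 = -3034/3 + f)
(-232286 - 7851)/(E(89 - 1*(-277)) + 277038) = (-232286 - 7851)/((-3034/3 + (89 - 1*(-277))) + 277038) = -240137/((-3034/3 + (89 + 277)) + 277038) = -240137/((-3034/3 + 366) + 277038) = -240137/(-1936/3 + 277038) = -240137/829178/3 = -240137*3/829178 = -720411/829178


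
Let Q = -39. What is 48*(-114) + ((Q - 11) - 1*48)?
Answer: -5570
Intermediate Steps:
48*(-114) + ((Q - 11) - 1*48) = 48*(-114) + ((-39 - 11) - 1*48) = -5472 + (-50 - 48) = -5472 - 98 = -5570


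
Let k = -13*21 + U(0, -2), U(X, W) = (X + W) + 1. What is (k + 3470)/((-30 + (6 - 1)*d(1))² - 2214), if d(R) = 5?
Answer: -3196/2189 ≈ -1.4600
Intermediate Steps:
U(X, W) = 1 + W + X (U(X, W) = (W + X) + 1 = 1 + W + X)
k = -274 (k = -13*21 + (1 - 2 + 0) = -273 - 1 = -274)
(k + 3470)/((-30 + (6 - 1)*d(1))² - 2214) = (-274 + 3470)/((-30 + (6 - 1)*5)² - 2214) = 3196/((-30 + 5*5)² - 2214) = 3196/((-30 + 25)² - 2214) = 3196/((-5)² - 2214) = 3196/(25 - 2214) = 3196/(-2189) = 3196*(-1/2189) = -3196/2189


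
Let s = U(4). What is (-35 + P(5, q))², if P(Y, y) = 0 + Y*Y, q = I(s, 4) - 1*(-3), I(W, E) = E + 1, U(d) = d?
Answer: 100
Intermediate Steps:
s = 4
I(W, E) = 1 + E
q = 8 (q = (1 + 4) - 1*(-3) = 5 + 3 = 8)
P(Y, y) = Y² (P(Y, y) = 0 + Y² = Y²)
(-35 + P(5, q))² = (-35 + 5²)² = (-35 + 25)² = (-10)² = 100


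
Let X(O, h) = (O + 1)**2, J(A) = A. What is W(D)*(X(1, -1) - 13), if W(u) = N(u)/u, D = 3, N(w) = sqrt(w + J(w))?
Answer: -3*sqrt(6) ≈ -7.3485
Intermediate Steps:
N(w) = sqrt(2)*sqrt(w) (N(w) = sqrt(w + w) = sqrt(2*w) = sqrt(2)*sqrt(w))
X(O, h) = (1 + O)**2
W(u) = sqrt(2)/sqrt(u) (W(u) = (sqrt(2)*sqrt(u))/u = sqrt(2)/sqrt(u))
W(D)*(X(1, -1) - 13) = (sqrt(2)/sqrt(3))*((1 + 1)**2 - 13) = (sqrt(2)*(sqrt(3)/3))*(2**2 - 13) = (sqrt(6)/3)*(4 - 13) = (sqrt(6)/3)*(-9) = -3*sqrt(6)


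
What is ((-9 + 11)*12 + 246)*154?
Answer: 41580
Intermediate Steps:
((-9 + 11)*12 + 246)*154 = (2*12 + 246)*154 = (24 + 246)*154 = 270*154 = 41580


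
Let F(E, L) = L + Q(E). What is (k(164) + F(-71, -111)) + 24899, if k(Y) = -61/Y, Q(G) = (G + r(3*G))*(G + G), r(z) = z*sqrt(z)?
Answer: 5718619/164 + 30246*I*sqrt(213) ≈ 34870.0 + 4.4143e+5*I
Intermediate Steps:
r(z) = z**(3/2)
Q(G) = 2*G*(G + 3*sqrt(3)*G**(3/2)) (Q(G) = (G + (3*G)**(3/2))*(G + G) = (G + 3*sqrt(3)*G**(3/2))*(2*G) = 2*G*(G + 3*sqrt(3)*G**(3/2)))
F(E, L) = L + 2*E*(E + 3*sqrt(3)*E**(3/2))
(k(164) + F(-71, -111)) + 24899 = (-61/164 + (-111 + 2*(-71)*(-71 + 3*sqrt(3)*(-71)**(3/2)))) + 24899 = (-61*1/164 + (-111 + 2*(-71)*(-71 + 3*sqrt(3)*(-71*I*sqrt(71))))) + 24899 = (-61/164 + (-111 + 2*(-71)*(-71 - 213*I*sqrt(213)))) + 24899 = (-61/164 + (-111 + (10082 + 30246*I*sqrt(213)))) + 24899 = (-61/164 + (9971 + 30246*I*sqrt(213))) + 24899 = (1635183/164 + 30246*I*sqrt(213)) + 24899 = 5718619/164 + 30246*I*sqrt(213)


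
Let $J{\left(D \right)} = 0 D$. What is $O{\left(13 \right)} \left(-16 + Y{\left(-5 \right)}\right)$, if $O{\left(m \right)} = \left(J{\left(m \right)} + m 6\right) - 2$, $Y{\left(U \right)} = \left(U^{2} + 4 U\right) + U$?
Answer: $-1216$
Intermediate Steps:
$J{\left(D \right)} = 0$
$Y{\left(U \right)} = U^{2} + 5 U$
$O{\left(m \right)} = -2 + 6 m$ ($O{\left(m \right)} = \left(0 + m 6\right) - 2 = \left(0 + 6 m\right) - 2 = 6 m - 2 = -2 + 6 m$)
$O{\left(13 \right)} \left(-16 + Y{\left(-5 \right)}\right) = \left(-2 + 6 \cdot 13\right) \left(-16 - 5 \left(5 - 5\right)\right) = \left(-2 + 78\right) \left(-16 - 0\right) = 76 \left(-16 + 0\right) = 76 \left(-16\right) = -1216$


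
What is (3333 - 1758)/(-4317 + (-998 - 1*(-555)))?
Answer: -45/136 ≈ -0.33088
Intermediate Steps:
(3333 - 1758)/(-4317 + (-998 - 1*(-555))) = 1575/(-4317 + (-998 + 555)) = 1575/(-4317 - 443) = 1575/(-4760) = 1575*(-1/4760) = -45/136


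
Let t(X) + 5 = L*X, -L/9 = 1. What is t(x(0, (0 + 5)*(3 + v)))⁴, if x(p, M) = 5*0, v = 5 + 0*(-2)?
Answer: 625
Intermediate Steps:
v = 5 (v = 5 + 0 = 5)
L = -9 (L = -9*1 = -9)
x(p, M) = 0
t(X) = -5 - 9*X
t(x(0, (0 + 5)*(3 + v)))⁴ = (-5 - 9*0)⁴ = (-5 + 0)⁴ = (-5)⁴ = 625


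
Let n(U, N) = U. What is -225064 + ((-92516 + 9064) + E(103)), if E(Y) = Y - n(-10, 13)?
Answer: -308403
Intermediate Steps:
E(Y) = 10 + Y (E(Y) = Y - 1*(-10) = Y + 10 = 10 + Y)
-225064 + ((-92516 + 9064) + E(103)) = -225064 + ((-92516 + 9064) + (10 + 103)) = -225064 + (-83452 + 113) = -225064 - 83339 = -308403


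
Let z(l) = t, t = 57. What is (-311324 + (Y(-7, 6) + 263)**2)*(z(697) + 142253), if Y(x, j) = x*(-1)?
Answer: -33930119440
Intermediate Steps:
Y(x, j) = -x
z(l) = 57
(-311324 + (Y(-7, 6) + 263)**2)*(z(697) + 142253) = (-311324 + (-1*(-7) + 263)**2)*(57 + 142253) = (-311324 + (7 + 263)**2)*142310 = (-311324 + 270**2)*142310 = (-311324 + 72900)*142310 = -238424*142310 = -33930119440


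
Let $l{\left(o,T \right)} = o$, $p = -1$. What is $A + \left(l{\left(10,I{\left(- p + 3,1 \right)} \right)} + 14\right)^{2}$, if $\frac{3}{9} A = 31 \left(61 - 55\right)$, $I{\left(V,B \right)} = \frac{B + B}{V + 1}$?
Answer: $1134$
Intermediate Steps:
$I{\left(V,B \right)} = \frac{2 B}{1 + V}$
$A = 558$ ($A = 3 \cdot 31 \left(61 - 55\right) = 3 \cdot 31 \cdot 6 = 3 \cdot 186 = 558$)
$A + \left(l{\left(10,I{\left(- p + 3,1 \right)} \right)} + 14\right)^{2} = 558 + \left(10 + 14\right)^{2} = 558 + 24^{2} = 558 + 576 = 1134$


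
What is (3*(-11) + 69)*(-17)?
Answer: -612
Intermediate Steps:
(3*(-11) + 69)*(-17) = (-33 + 69)*(-17) = 36*(-17) = -612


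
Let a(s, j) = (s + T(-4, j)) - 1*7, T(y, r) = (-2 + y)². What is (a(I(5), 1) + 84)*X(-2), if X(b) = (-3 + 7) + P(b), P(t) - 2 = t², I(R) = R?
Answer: 1180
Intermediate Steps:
a(s, j) = 29 + s (a(s, j) = (s + (-2 - 4)²) - 1*7 = (s + (-6)²) - 7 = (s + 36) - 7 = (36 + s) - 7 = 29 + s)
P(t) = 2 + t²
X(b) = 6 + b² (X(b) = (-3 + 7) + (2 + b²) = 4 + (2 + b²) = 6 + b²)
(a(I(5), 1) + 84)*X(-2) = ((29 + 5) + 84)*(6 + (-2)²) = (34 + 84)*(6 + 4) = 118*10 = 1180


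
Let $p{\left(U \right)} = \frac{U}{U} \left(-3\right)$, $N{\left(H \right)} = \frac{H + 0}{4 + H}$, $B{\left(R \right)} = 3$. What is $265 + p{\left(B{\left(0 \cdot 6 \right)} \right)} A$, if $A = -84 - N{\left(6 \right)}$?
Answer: $\frac{2594}{5} \approx 518.8$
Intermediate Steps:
$N{\left(H \right)} = \frac{H}{4 + H}$
$p{\left(U \right)} = -3$ ($p{\left(U \right)} = 1 \left(-3\right) = -3$)
$A = - \frac{423}{5}$ ($A = -84 - \frac{6}{4 + 6} = -84 - \frac{6}{10} = -84 - 6 \cdot \frac{1}{10} = -84 - \frac{3}{5} = - \frac{423}{5} \approx -84.6$)
$265 + p{\left(B{\left(0 \cdot 6 \right)} \right)} A = 265 - - \frac{1269}{5} = 265 + \frac{1269}{5} = \frac{2594}{5}$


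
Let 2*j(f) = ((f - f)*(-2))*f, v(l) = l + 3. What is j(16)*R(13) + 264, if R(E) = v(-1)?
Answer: 264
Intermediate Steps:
v(l) = 3 + l
j(f) = 0 (j(f) = (((f - f)*(-2))*f)/2 = ((0*(-2))*f)/2 = (0*f)/2 = (1/2)*0 = 0)
R(E) = 2 (R(E) = 3 - 1 = 2)
j(16)*R(13) + 264 = 0*2 + 264 = 0 + 264 = 264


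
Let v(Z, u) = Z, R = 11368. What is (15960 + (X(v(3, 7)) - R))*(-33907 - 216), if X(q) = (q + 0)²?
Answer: -156999923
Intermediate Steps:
X(q) = q²
(15960 + (X(v(3, 7)) - R))*(-33907 - 216) = (15960 + (3² - 1*11368))*(-33907 - 216) = (15960 + (9 - 11368))*(-34123) = (15960 - 11359)*(-34123) = 4601*(-34123) = -156999923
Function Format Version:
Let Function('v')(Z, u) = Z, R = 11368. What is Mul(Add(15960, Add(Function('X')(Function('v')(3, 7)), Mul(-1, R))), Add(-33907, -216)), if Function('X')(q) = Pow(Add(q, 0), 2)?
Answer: -156999923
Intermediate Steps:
Function('X')(q) = Pow(q, 2)
Mul(Add(15960, Add(Function('X')(Function('v')(3, 7)), Mul(-1, R))), Add(-33907, -216)) = Mul(Add(15960, Add(Pow(3, 2), Mul(-1, 11368))), Add(-33907, -216)) = Mul(Add(15960, Add(9, -11368)), -34123) = Mul(Add(15960, -11359), -34123) = Mul(4601, -34123) = -156999923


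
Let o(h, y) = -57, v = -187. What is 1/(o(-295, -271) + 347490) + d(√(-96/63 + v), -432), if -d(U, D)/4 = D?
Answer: 600364225/347433 ≈ 1728.0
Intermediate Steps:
d(U, D) = -4*D
1/(o(-295, -271) + 347490) + d(√(-96/63 + v), -432) = 1/(-57 + 347490) - 4*(-432) = 1/347433 + 1728 = 600364225/347433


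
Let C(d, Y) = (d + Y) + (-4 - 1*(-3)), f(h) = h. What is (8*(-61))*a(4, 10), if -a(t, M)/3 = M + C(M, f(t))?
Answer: 33672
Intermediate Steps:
C(d, Y) = -1 + Y + d (C(d, Y) = (Y + d) + (-4 + 3) = (Y + d) - 1 = -1 + Y + d)
a(t, M) = 3 - 6*M - 3*t (a(t, M) = -3*(M + (-1 + t + M)) = -3*(M + (-1 + M + t)) = -3*(-1 + t + 2*M) = 3 - 6*M - 3*t)
(8*(-61))*a(4, 10) = (8*(-61))*(3 - 6*10 - 3*4) = -488*(3 - 60 - 12) = -488*(-69) = 33672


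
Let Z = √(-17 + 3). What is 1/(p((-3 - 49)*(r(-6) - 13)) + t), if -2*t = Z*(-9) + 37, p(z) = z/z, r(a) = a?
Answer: -10/337 - 18*I*√14/2359 ≈ -0.029674 - 0.02855*I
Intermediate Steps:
p(z) = 1
Z = I*√14 (Z = √(-14) = I*√14 ≈ 3.7417*I)
t = -37/2 + 9*I*√14/2 (t = -((I*√14)*(-9) + 37)/2 = -(-9*I*√14 + 37)/2 = -(37 - 9*I*√14)/2 = -37/2 + 9*I*√14/2 ≈ -18.5 + 16.837*I)
1/(p((-3 - 49)*(r(-6) - 13)) + t) = 1/(1 + (-37/2 + 9*I*√14/2)) = 1/(-35/2 + 9*I*√14/2)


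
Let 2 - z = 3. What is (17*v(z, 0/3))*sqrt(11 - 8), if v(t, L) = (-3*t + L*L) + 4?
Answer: 119*sqrt(3) ≈ 206.11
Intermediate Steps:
z = -1 (z = 2 - 1*3 = 2 - 3 = -1)
v(t, L) = 4 + L**2 - 3*t (v(t, L) = (-3*t + L**2) + 4 = (L**2 - 3*t) + 4 = 4 + L**2 - 3*t)
(17*v(z, 0/3))*sqrt(11 - 8) = (17*(4 + (0/3)**2 - 3*(-1)))*sqrt(11 - 8) = (17*(4 + (0*(1/3))**2 + 3))*sqrt(3) = (17*(4 + 0**2 + 3))*sqrt(3) = (17*(4 + 0 + 3))*sqrt(3) = (17*7)*sqrt(3) = 119*sqrt(3)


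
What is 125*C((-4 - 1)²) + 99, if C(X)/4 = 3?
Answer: 1599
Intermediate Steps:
C(X) = 12 (C(X) = 4*3 = 12)
125*C((-4 - 1)²) + 99 = 125*12 + 99 = 1500 + 99 = 1599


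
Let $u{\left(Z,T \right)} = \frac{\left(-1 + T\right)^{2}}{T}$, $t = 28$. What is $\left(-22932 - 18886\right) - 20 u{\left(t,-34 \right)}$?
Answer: $- \frac{698656}{17} \approx -41097.0$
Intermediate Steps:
$u{\left(Z,T \right)} = \frac{\left(-1 + T\right)^{2}}{T}$
$\left(-22932 - 18886\right) - 20 u{\left(t,-34 \right)} = \left(-22932 - 18886\right) - 20 \frac{\left(-1 - 34\right)^{2}}{-34} = -41818 - 20 \left(- \frac{\left(-35\right)^{2}}{34}\right) = -41818 - 20 \left(\left(- \frac{1}{34}\right) 1225\right) = -41818 - - \frac{12250}{17} = -41818 + \frac{12250}{17} = - \frac{698656}{17}$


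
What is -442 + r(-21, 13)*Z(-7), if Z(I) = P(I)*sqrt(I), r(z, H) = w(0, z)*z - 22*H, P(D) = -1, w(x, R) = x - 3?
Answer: -442 + 223*I*sqrt(7) ≈ -442.0 + 590.0*I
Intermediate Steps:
w(x, R) = -3 + x
r(z, H) = -22*H - 3*z (r(z, H) = (-3 + 0)*z - 22*H = -3*z - 22*H = -22*H - 3*z)
Z(I) = -sqrt(I)
-442 + r(-21, 13)*Z(-7) = -442 + (-22*13 - 3*(-21))*(-sqrt(-7)) = -442 + (-286 + 63)*(-I*sqrt(7)) = -442 - (-223)*I*sqrt(7) = -442 + 223*I*sqrt(7)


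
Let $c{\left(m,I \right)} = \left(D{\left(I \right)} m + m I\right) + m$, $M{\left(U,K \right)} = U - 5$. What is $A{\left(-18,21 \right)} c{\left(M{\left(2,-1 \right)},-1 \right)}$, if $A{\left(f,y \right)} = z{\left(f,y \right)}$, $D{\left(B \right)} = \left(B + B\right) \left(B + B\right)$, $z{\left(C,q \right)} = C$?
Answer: $216$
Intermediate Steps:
$D{\left(B \right)} = 4 B^{2}$ ($D{\left(B \right)} = 2 B 2 B = 4 B^{2}$)
$M{\left(U,K \right)} = -5 + U$
$A{\left(f,y \right)} = f$
$c{\left(m,I \right)} = m + I m + 4 m I^{2}$ ($c{\left(m,I \right)} = \left(4 I^{2} m + m I\right) + m = \left(4 m I^{2} + I m\right) + m = \left(I m + 4 m I^{2}\right) + m = m + I m + 4 m I^{2}$)
$A{\left(-18,21 \right)} c{\left(M{\left(2,-1 \right)},-1 \right)} = - 18 \left(-5 + 2\right) \left(1 - 1 + 4 \left(-1\right)^{2}\right) = - 18 \left(- 3 \left(1 - 1 + 4 \cdot 1\right)\right) = - 18 \left(- 3 \left(1 - 1 + 4\right)\right) = - 18 \left(\left(-3\right) 4\right) = \left(-18\right) \left(-12\right) = 216$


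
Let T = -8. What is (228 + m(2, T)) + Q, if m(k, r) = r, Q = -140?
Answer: 80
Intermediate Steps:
(228 + m(2, T)) + Q = (228 - 8) - 140 = 220 - 140 = 80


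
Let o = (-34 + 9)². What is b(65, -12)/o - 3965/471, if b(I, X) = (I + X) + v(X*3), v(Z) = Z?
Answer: -2470118/294375 ≈ -8.3911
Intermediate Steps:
b(I, X) = I + 4*X (b(I, X) = (I + X) + X*3 = (I + X) + 3*X = I + 4*X)
o = 625 (o = (-25)² = 625)
b(65, -12)/o - 3965/471 = (65 + 4*(-12))/625 - 3965/471 = (65 - 48)*(1/625) - 3965*1/471 = 17*(1/625) - 3965/471 = 17/625 - 3965/471 = -2470118/294375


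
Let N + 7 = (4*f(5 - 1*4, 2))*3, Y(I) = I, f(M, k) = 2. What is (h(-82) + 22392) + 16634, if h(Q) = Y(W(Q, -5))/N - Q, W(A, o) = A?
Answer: 664754/17 ≈ 39103.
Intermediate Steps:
N = 17 (N = -7 + (4*2)*3 = -7 + 8*3 = -7 + 24 = 17)
h(Q) = -16*Q/17 (h(Q) = Q/17 - Q = -16*Q/17)
(h(-82) + 22392) + 16634 = (-16/17*(-82) + 22392) + 16634 = (1312/17 + 22392) + 16634 = 381976/17 + 16634 = 664754/17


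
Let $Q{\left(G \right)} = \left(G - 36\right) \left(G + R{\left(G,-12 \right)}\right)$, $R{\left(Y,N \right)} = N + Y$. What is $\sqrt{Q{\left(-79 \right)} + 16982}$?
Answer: $2 \sqrt{9133} \approx 191.13$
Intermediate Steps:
$Q{\left(G \right)} = \left(-36 + G\right) \left(-12 + 2 G\right)$ ($Q{\left(G \right)} = \left(G - 36\right) \left(G + \left(-12 + G\right)\right) = \left(-36 + G\right) \left(-12 + 2 G\right)$)
$\sqrt{Q{\left(-79 \right)} + 16982} = \sqrt{\left(432 - -6636 + 2 \left(-79\right)^{2}\right) + 16982} = \sqrt{\left(432 + 6636 + 2 \cdot 6241\right) + 16982} = \sqrt{\left(432 + 6636 + 12482\right) + 16982} = \sqrt{19550 + 16982} = \sqrt{36532} = 2 \sqrt{9133}$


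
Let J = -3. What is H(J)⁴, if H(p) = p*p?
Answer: 6561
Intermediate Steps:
H(p) = p²
H(J)⁴ = ((-3)²)⁴ = 9⁴ = 6561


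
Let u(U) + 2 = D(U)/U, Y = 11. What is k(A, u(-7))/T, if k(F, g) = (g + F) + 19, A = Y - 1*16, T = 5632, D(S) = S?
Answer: 13/5632 ≈ 0.0023082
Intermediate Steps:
u(U) = -1 (u(U) = -2 + U/U = -2 + 1 = -1)
A = -5 (A = 11 - 1*16 = 11 - 16 = -5)
k(F, g) = 19 + F + g (k(F, g) = (F + g) + 19 = 19 + F + g)
k(A, u(-7))/T = (19 - 5 - 1)/5632 = 13*(1/5632) = 13/5632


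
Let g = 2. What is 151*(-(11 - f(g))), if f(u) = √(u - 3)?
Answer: -1661 + 151*I ≈ -1661.0 + 151.0*I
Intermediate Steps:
f(u) = √(-3 + u)
151*(-(11 - f(g))) = 151*(-(11 - √(-3 + 2))) = 151*(-(11 - √(-1))) = 151*(-(11 - I)) = 151*(-11 + I) = -1661 + 151*I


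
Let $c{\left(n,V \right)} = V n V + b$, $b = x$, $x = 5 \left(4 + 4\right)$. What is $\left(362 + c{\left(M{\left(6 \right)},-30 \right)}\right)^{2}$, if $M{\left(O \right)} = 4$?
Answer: $16016004$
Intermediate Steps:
$x = 40$ ($x = 5 \cdot 8 = 40$)
$b = 40$
$c{\left(n,V \right)} = 40 + n V^{2}$ ($c{\left(n,V \right)} = V n V + 40 = n V^{2} + 40 = 40 + n V^{2}$)
$\left(362 + c{\left(M{\left(6 \right)},-30 \right)}\right)^{2} = \left(362 + \left(40 + 4 \left(-30\right)^{2}\right)\right)^{2} = \left(362 + \left(40 + 4 \cdot 900\right)\right)^{2} = \left(362 + \left(40 + 3600\right)\right)^{2} = \left(362 + 3640\right)^{2} = 4002^{2} = 16016004$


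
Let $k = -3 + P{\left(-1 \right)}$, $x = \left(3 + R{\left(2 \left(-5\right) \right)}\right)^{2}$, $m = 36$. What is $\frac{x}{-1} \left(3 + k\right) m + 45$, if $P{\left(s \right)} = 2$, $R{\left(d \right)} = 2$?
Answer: $-1755$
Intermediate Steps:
$x = 25$ ($x = \left(3 + 2\right)^{2} = 5^{2} = 25$)
$k = -1$ ($k = -3 + 2 = -1$)
$\frac{x}{-1} \left(3 + k\right) m + 45 = \frac{25}{-1} \left(3 - 1\right) 36 + 45 = 25 \left(-1\right) 2 \cdot 36 + 45 = \left(-25\right) 2 \cdot 36 + 45 = \left(-50\right) 36 + 45 = -1800 + 45 = -1755$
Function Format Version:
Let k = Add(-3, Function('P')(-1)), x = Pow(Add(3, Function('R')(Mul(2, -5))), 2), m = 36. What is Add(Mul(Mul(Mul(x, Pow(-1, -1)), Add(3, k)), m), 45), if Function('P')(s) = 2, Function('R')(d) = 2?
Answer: -1755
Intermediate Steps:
x = 25 (x = Pow(Add(3, 2), 2) = Pow(5, 2) = 25)
k = -1 (k = Add(-3, 2) = -1)
Add(Mul(Mul(Mul(x, Pow(-1, -1)), Add(3, k)), m), 45) = Add(Mul(Mul(Mul(25, Pow(-1, -1)), Add(3, -1)), 36), 45) = Add(Mul(Mul(Mul(25, -1), 2), 36), 45) = Add(Mul(Mul(-25, 2), 36), 45) = Add(Mul(-50, 36), 45) = Add(-1800, 45) = -1755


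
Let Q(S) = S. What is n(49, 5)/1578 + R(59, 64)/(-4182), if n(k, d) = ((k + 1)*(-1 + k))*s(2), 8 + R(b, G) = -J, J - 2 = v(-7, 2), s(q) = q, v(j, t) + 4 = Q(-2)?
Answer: 1673326/549933 ≈ 3.0428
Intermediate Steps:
v(j, t) = -6 (v(j, t) = -4 - 2 = -6)
J = -4 (J = 2 - 6 = -4)
R(b, G) = -4 (R(b, G) = -8 - 1*(-4) = -8 + 4 = -4)
n(k, d) = 2*(1 + k)*(-1 + k) (n(k, d) = ((k + 1)*(-1 + k))*2 = ((1 + k)*(-1 + k))*2 = 2*(1 + k)*(-1 + k))
n(49, 5)/1578 + R(59, 64)/(-4182) = (-2 + 2*49**2)/1578 - 4/(-4182) = (-2 + 2*2401)*(1/1578) - 4*(-1/4182) = (-2 + 4802)*(1/1578) + 2/2091 = 4800*(1/1578) + 2/2091 = 800/263 + 2/2091 = 1673326/549933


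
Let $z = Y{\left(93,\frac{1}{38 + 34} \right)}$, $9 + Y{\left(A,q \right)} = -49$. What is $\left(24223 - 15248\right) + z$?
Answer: $8917$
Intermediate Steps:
$Y{\left(A,q \right)} = -58$ ($Y{\left(A,q \right)} = -9 - 49 = -58$)
$z = -58$
$\left(24223 - 15248\right) + z = \left(24223 - 15248\right) - 58 = 8975 - 58 = 8917$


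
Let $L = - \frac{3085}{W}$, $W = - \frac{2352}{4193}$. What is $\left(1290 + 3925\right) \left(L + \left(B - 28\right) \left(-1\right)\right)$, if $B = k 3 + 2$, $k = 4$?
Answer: $\frac{1380201155}{48} \approx 2.8754 \cdot 10^{7}$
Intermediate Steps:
$W = - \frac{336}{599}$ ($W = \left(-2352\right) \frac{1}{4193} = - \frac{336}{599} \approx -0.56094$)
$B = 14$ ($B = 4 \cdot 3 + 2 = 12 + 2 = 14$)
$L = \frac{1847915}{336}$ ($L = - \frac{3085}{- \frac{336}{599}} = \left(-3085\right) \left(- \frac{599}{336}\right) = \frac{1847915}{336} \approx 5499.8$)
$\left(1290 + 3925\right) \left(L + \left(B - 28\right) \left(-1\right)\right) = \left(1290 + 3925\right) \left(\frac{1847915}{336} + \left(14 - 28\right) \left(-1\right)\right) = 5215 \left(\frac{1847915}{336} - -14\right) = 5215 \left(\frac{1847915}{336} + 14\right) = 5215 \cdot \frac{1852619}{336} = \frac{1380201155}{48}$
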